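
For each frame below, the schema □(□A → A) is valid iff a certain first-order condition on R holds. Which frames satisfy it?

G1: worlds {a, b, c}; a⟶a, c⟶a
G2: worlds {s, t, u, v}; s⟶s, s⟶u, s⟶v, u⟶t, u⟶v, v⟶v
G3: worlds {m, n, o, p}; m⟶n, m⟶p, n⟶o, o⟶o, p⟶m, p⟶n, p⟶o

G1

This is the axiom for shift-reflexivity; its first-order frame correspondent is ∀x ∀y (Rxy → Ryy).
G1: condition met.
G2: fails — Rut but not Rtt.
G3: fails — Rpm but not Rmm.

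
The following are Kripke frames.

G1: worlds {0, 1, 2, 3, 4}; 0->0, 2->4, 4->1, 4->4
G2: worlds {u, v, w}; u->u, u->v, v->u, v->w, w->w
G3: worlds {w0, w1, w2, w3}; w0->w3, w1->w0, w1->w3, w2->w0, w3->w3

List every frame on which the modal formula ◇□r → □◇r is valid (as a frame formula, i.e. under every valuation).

This is the axiom for convergence; its first-order frame correspondent is ∀x ∀y ∀z (Rxy ∧ Rxz → ∃w (Ryw ∧ Rzw)).
G1: fails — R41 and R41 but 1 and 1 have no common successor.
G2: fails — Rvw and Rvu but w and u have no common successor.
G3: condition met.
Valid on: G3.

G3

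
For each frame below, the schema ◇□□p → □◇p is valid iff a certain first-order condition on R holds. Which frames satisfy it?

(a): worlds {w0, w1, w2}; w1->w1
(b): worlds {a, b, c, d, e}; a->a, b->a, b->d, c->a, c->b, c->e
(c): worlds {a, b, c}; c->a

(a)

The schema corresponds to a generalized confluence (Geach) condition: ∀x ∀y ∀z ((xRy ∧ xRz) → ∃w (yR²w ∧ zRw)).
(a): holds.
(b): fails — bRa, bRd but no w with aR²w and dRw.
(c): fails — cRa, cRa but no w with aR²w and aRw.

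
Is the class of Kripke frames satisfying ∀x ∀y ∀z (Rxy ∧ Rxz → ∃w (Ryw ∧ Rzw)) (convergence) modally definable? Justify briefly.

Yes, by ◇□p → □◇p

The condition is convergence. A defining modal formula is ◇□p → □◇p.
Suppose ◇□p→□◇p is valid. Take Rxy, Rxz and set V(p)={w : Ryw}. Then □p at y so ◇□p at x, so □◇p at x, so ◇p at z, giving w with Rzw and Ryw.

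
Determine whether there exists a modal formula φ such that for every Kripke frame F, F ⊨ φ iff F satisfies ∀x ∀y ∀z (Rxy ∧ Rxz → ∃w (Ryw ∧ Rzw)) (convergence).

The condition is convergence. A defining modal formula is ◇□p → □◇p.
Suppose ◇□p→□◇p is valid. Take Rxy, Rxz and set V(p)={w : Ryw}. Then □p at y so ◇□p at x, so □◇p at x, so ◇p at z, giving w with Rzw and Ryw.

Yes, by ◇□p → □◇p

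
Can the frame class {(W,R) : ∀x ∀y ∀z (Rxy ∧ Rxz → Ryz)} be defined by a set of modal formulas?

Yes: it is the Euclidean property, defined by the 5 schema ◇p → □◇p.
Suppose ◇p→□◇p is valid. Take Rxy, Rxz and set V(p)={y}. Then ◇p at x, so □◇p at x, so ◇p at z, so some w with Rzw has p; w=y, i.e. Rzy. By symmetry of the argument, Ryz.

Definable; ◇p → □◇p defines it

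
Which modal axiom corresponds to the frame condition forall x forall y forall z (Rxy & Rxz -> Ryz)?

◇ψ → □◇ψ

A defining formula is ◇ψ → □◇ψ (the 5 axiom).
Suppose ◇ψ→□◇ψ is valid. Take Rxy, Rxz and set V(ψ)={y}. Then ◇ψ at x, so □◇ψ at x, so ◇ψ at z, so some w with Rzw has ψ; w=y, i.e. Rzy. By symmetry of the argument, Ryz.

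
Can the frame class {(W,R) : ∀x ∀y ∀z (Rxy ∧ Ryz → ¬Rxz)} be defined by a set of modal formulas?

Modal frame validity is preserved under surjective bounded morphisms.
The 7-cycle (worlds s,t,u,v,w,x,y with s→t→u→v→w→x→y→s) is intransitive. Mapping every world to a single reflexive point • is a surjective bounded morphism; the reflexive point is not intransitive (R••∧R•• but R••).
So no modal formula (or set of formulas) defines exactly the intransitive frames.

Not modally definable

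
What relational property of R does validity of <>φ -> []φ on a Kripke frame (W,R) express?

partial functionality

Suppose ◇φ→□φ is valid. Take Rxy, Rxz and set V(φ)={y}. Then ◇φ at x, so □φ at x, so φ at z, i.e. z=y.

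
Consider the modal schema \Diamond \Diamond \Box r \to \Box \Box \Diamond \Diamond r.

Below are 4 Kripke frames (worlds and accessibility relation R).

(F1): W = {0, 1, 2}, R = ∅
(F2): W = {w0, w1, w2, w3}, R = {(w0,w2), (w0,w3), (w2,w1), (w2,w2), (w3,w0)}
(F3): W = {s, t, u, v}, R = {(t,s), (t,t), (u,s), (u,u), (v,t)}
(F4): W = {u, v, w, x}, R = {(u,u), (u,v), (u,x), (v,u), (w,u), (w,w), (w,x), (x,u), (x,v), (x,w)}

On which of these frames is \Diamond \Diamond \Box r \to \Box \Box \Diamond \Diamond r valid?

Frame correspondent (Sahlqvist): \forall x \forall y \forall z ((x R^2 y \wedge x R^2 z) \to \exists w (yRw \wedge z R^2 w)) — i.e. a generalized confluence (Geach) condition.
(F1): holds.
(F2): fails — w0R²w0, w0R²w1 but no w with w0Rw and w1R²w.
(F3): fails — tR²s, tR²s but no w with sRw and sR²w.
(F4): holds.

(F1), (F4)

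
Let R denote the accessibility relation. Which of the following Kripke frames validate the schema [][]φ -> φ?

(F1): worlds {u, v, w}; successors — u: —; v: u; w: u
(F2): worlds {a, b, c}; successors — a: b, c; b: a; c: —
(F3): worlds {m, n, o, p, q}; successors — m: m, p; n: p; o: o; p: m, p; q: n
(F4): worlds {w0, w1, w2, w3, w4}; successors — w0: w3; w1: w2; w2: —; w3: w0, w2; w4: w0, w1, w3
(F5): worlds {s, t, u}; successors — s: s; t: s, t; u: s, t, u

Frame correspondent (Sahlqvist): forall x exists w (x R^2 w & x = w) — i.e. a generalized confluence (Geach) condition.
(F1): fails — at u but no t with uR²t and u=t.
(F2): fails — at c but no w with cR²w and c=w.
(F3): fails — at n but no w with nR²w and n=w.
(F4): fails — at w1 but no w with w1R²w and w1=w.
(F5): ✓.

(F5)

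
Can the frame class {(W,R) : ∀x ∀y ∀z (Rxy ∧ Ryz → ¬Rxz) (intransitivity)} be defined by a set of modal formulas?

Not definable by any modal formula

If a class were modally definable it would be closed under surjective bounded morphisms (Goldblatt–Thomason).
The 7-cycle (worlds 0,1,2,3,4,5,6 with 0→1→2→3→4→5→6→0) is intransitive. Mapping every world to a single reflexive point • is a surjective bounded morphism; the reflexive point is not intransitive (R••∧R•• but R••).
So no modal formula (or set of formulas) defines exactly the intransitive frames.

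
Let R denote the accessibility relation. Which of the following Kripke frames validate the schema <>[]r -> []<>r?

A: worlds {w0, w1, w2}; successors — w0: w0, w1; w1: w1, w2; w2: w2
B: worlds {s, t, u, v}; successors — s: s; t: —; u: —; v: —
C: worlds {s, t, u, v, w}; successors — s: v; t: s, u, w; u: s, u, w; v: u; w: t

A, B

This is the axiom for convergence; its first-order frame correspondent is forall x forall y forall z (Rxy & Rxz -> exists w (Ryw & Rzw)).
A: condition met.
B: condition met.
C: fails — Rts and Rtw but s and w have no common successor.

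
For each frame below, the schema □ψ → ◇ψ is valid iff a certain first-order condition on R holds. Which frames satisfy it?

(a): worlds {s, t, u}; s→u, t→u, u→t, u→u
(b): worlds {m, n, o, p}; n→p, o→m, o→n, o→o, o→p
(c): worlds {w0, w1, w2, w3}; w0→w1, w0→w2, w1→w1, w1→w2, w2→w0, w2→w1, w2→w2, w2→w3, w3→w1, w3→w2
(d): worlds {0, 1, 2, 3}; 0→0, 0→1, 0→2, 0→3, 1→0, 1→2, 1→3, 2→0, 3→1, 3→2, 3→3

(a), (c), (d)

The schema corresponds to seriality: ∀x ∃y Rxy.
(a): ✓.
(b): fails — world m has no successor.
(c): ✓.
(d): ✓.
Valid on: (a), (c), (d).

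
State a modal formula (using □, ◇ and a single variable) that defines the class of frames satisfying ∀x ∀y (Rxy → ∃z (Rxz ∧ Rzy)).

□□s → □s

The condition is density. The C4 schema □□s → □s defines it.
Suppose □□s→□s is valid. Take Rxy and set V(s)={w : xR²w}. Then □□s at x, so □s at x, so s at y, i.e. ∃z(Rxz∧Rzy).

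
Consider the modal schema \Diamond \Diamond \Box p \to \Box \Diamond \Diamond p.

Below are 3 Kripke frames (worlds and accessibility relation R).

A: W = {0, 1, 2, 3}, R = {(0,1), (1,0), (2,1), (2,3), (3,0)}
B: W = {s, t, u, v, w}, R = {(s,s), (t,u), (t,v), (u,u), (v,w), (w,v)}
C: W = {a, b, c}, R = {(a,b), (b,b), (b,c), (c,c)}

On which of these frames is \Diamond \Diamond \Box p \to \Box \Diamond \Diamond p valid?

A, C

This is the axiom for a generalized confluence (Geach) condition; its first-order frame correspondent is \forall x \forall y \forall z ((x R^2 y \wedge xRz) \to \exists w (yRw \wedge z R^2 w)).
A: satisfies the condition.
B: fails — tR²u, tRv but no w* with uRw* and vR²w*.
C: satisfies the condition.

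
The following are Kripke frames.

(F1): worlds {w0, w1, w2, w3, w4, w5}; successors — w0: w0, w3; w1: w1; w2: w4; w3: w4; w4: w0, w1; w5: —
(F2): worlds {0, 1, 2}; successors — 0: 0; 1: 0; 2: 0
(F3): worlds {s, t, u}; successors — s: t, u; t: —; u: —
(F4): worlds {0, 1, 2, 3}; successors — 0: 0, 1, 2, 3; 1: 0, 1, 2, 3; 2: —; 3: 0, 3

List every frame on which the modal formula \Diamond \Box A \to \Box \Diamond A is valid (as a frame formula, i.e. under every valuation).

This is the axiom for convergence; its first-order frame correspondent is \forall x \forall y \forall z (Rxy \wedge Rxz \to \exists w (Ryw \wedge Rzw)).
(F1): fails — Rw0w0 and Rw0w3 but w0 and w3 have no common successor.
(F2): condition met.
(F3): fails — Rsu and Rsu but u and u have no common successor.
(F4): fails — R00 and R02 but 0 and 2 have no common successor.

(F2)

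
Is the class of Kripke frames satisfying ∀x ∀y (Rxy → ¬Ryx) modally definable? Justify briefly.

Modal frame validity is preserved under surjective bounded morphisms.
The 3-cycle (worlds a,b,c with a→b→c→a) is asymmetric. Mapping every world to a single reflexive point • is a surjective bounded morphism, and the reflexive point is not asymmetric (R•• but asymmetry requires ¬R••).
So the class is not modally definable.

No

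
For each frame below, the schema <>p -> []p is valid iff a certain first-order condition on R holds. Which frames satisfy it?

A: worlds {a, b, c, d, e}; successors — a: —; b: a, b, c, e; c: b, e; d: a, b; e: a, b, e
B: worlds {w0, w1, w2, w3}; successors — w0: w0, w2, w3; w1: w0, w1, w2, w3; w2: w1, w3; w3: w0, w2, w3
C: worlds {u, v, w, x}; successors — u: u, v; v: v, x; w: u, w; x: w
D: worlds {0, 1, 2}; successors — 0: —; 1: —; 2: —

D

Frame correspondent (Sahlqvist): forall x forall y forall z (Rxy & Rxz -> y = z) — i.e. partial functionality.
A: fails — b sees both a and b.
B: fails — w0 sees both w0 and w2.
C: fails — u sees both u and v.
D: ✓.
Valid on: D.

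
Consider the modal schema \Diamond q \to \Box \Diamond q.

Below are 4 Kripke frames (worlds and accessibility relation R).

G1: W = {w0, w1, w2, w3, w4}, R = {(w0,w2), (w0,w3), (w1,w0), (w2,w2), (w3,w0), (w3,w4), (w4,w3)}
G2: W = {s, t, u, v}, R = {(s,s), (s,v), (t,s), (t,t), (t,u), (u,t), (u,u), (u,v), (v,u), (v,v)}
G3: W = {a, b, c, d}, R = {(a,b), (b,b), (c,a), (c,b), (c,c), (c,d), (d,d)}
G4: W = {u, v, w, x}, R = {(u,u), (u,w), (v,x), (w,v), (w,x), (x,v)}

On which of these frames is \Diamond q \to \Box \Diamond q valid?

The schema corresponds to the Euclidean property: \forall x \forall y \forall z (Rxy \wedge Rxz \to Ryz).
G1: fails — Rw0w2 and Rw0w3 but not Rw2w3.
G2: fails — Rsv and Rss but not Rvs.
G3: fails — Rcd and Rcc but not Rdc.
G4: fails — Ruw and Ruw but not Rww.
Valid on no frame.

none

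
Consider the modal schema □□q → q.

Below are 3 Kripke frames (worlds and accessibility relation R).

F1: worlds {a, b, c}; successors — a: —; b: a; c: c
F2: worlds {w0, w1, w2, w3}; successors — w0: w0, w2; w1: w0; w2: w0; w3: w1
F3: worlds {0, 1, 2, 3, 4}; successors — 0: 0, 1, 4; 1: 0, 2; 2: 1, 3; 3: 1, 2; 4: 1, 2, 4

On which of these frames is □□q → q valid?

F3

The schema corresponds to a generalized confluence (Geach) condition: ∀x ∃w (xR²w ∧ x = w).
F1: fails — at a but no w with aR²w and a=w.
F2: fails — at w1 but no w with w1R²w and w1=w.
F3: holds.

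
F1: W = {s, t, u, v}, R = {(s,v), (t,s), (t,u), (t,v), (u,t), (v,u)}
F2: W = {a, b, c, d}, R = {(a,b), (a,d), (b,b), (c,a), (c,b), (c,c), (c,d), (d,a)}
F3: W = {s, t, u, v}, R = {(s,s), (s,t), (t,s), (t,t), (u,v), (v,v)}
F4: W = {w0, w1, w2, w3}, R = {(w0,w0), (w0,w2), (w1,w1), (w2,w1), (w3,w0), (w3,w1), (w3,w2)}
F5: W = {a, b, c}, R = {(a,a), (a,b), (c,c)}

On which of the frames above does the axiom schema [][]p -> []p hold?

F3, F4, F5

The schema corresponds to density: forall x forall y (Rxy -> exists z (Rxz & Rzy)).
F1: fails — Rut but no z with Ruz and Rzt.
F2: fails — Rad but no z with Raz and Rzd.
F3: ✓.
F4: ✓.
F5: ✓.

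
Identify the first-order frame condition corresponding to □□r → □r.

density

This schema is the C4 axiom.
Its frame correspondent is density — ∀x ∀y (Rxy → ∃z (Rxz ∧ Rzy)).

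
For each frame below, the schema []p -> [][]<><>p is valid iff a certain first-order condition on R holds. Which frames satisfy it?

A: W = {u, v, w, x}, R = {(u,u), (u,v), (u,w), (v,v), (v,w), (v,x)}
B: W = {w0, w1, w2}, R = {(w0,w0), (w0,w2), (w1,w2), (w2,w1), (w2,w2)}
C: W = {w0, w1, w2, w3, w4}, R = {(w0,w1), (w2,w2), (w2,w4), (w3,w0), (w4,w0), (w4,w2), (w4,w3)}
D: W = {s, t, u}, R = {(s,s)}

Frame correspondent (Sahlqvist): forall x forall z (x R^2 z -> exists w (xRw & z R^2 w)) — i.e. a generalized confluence (Geach) condition.
A: fails — uR²w but no t with uRt and wR²t.
B: ✓.
C: fails — w2R²w0 but no w with w2Rw and w0R²w.
D: ✓.

B, D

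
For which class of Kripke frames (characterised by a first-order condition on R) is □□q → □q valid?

density: ∀x ∀y (Rxy → ∃z (Rxz ∧ Rzy))

Suppose □□q→□q is valid. Take Rxy and set V(q)={w : xR²w}. Then □□q at x, so □q at x, so q at y, i.e. ∃z(Rxz∧Rzy).
Conversely, any frame satisfying ∀x ∀y (Rxy → ∃z (Rxz ∧ Rzy)) validates the schema.
Frame condition: ∀x ∀y (Rxy → ∃z (Rxz ∧ Rzy)).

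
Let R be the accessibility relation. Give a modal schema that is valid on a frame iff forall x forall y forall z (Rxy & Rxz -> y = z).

◇q → □q

The condition is partial functionality. The CD schema ◇q → □q defines it.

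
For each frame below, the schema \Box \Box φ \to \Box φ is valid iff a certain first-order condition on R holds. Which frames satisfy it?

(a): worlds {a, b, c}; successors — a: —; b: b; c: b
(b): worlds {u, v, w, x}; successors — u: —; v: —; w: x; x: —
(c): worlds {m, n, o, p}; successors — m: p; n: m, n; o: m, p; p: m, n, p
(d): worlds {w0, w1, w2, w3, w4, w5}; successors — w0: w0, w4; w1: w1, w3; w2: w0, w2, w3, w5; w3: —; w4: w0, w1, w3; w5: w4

The schema corresponds to density: \forall x \forall y (Rxy \to \exists z (Rxz \wedge Rzy)).
(a): holds.
(b): fails — Rwx but no z with Rwz and Rzx.
(c): holds.
(d): fails — Rw5w4 but no z with Rw5z and Rzw4.

(a), (c)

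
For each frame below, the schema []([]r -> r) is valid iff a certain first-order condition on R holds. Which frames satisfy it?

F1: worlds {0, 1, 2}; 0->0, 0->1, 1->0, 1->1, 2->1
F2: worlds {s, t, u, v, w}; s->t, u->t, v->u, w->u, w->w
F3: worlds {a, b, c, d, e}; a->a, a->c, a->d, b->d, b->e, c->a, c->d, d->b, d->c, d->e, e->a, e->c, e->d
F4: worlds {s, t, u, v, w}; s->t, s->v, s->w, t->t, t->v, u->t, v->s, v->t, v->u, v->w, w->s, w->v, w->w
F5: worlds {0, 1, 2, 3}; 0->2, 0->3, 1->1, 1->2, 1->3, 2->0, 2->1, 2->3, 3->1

The schema corresponds to shift-reflexivity: forall x forall y (Rxy -> Ryy).
F1: ✓.
F2: fails — Rwu but not Ruu.
F3: fails — Rde but not Ree.
F4: fails — Rtv but not Rvv.
F5: fails — R02 but not R22.

F1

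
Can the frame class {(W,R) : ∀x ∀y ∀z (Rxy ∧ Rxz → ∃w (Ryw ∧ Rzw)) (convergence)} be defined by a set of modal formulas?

This is a Sahlqvist condition; the .2 axiom ◇□q → □◇q defines it.

Definable; ◇□q → □◇q defines it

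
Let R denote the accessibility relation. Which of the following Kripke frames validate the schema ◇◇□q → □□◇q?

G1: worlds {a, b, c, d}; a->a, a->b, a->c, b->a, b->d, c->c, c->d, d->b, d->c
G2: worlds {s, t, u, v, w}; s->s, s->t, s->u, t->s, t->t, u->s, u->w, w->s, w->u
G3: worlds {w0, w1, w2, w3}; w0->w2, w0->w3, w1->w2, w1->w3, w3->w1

This is the axiom for a generalized confluence (Geach) condition; its first-order frame correspondent is ∀x ∀y ∀z ((xR²y ∧ xR²z) → ∃w (yRw ∧ zRw)).
G1: fails — aR²b, aR²d but no w with bRw and dRw.
G2: ✓.
G3: fails — w3R²w2, w3R²w2 but no w with w2Rw and w2Rw.

G2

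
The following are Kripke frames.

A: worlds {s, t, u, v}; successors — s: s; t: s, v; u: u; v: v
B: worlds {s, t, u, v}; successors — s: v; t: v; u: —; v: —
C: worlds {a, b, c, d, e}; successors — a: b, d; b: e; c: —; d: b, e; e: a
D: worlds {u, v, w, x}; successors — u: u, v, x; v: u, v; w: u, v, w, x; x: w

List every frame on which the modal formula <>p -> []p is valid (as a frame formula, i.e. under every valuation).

The schema corresponds to partial functionality: forall x forall y forall z (Rxy & Rxz -> y = z).
A: fails — t sees both s and v.
B: ✓.
C: fails — a sees both b and d.
D: fails — u sees both u and v.

B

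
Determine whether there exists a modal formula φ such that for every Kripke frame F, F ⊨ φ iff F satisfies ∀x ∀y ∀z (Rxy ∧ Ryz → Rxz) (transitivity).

The condition is transitivity. A defining modal formula is □p → □□p.
Suppose □p→□□p is valid. Take Rxy, Ryz and set V(p)={w : Rxw}. Then □p at x, so □□p at x, so □p at y, so p at z, i.e. Rxz.

Definable; □p → □□p defines it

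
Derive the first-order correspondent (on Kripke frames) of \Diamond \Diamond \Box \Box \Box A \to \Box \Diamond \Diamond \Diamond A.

\forall x \forall y \forall z ((x R^2 y \wedge xRz) \to \exists w (y R^3 w \wedge z R^3 w))

This is a Sahlqvist (Geach-type) schema ◇^2□^3A → □^1◇^3A.
Minimal-valuation argument: fix x; take any y with xR^2y and any z with xR^1z. Set V(A) to the set of worlds R-reachable from y in exactly 3 steps. Then □^3A holds at y, so the antecedent holds at x; validity forces ◇^3A at z, giving a w with zR^3w and yR^3w.
First-order correspondent: \forall x \forall y \forall z ((x R^2 y \wedge xRz) \to \exists w (y R^3 w \wedge z R^3 w)).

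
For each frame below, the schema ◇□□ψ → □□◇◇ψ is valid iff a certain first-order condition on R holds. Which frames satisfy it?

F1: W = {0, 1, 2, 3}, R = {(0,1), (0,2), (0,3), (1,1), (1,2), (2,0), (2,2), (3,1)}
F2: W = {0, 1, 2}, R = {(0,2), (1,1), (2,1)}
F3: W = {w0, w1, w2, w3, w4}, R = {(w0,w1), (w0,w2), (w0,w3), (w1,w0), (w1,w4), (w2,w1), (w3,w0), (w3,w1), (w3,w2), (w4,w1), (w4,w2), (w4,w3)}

This is the axiom for a generalized confluence (Geach) condition; its first-order frame correspondent is ∀x ∀y ∀z ((xRy ∧ xR²z) → ∃w (yR²w ∧ zR²w)).
F1: ✓.
F2: ✓.
F3: fails — w0Rw1, w0R²w2 but no w with w1R²w and w2R²w.
Valid on: F1, F2.

F1, F2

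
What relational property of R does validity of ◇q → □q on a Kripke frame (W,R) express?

partial functionality

Suppose ◇q→□q is valid. Take Rxy, Rxz and set V(q)={y}. Then ◇q at x, so □q at x, so q at z, i.e. z=y.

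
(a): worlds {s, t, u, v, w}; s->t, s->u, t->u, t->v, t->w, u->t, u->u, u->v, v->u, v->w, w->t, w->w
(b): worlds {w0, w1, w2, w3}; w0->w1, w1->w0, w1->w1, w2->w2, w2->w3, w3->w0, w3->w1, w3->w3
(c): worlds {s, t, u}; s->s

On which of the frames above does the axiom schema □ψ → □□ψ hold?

The schema corresponds to transitivity: ∀x ∀y ∀z (Rxy ∧ Ryz → Rxz).
(a): fails — Ruv and Rvw but not Ruw.
(b): fails — Rw0w1 and Rw1w0 but not Rw0w0.
(c): satisfies the condition.
Valid on: (c).

(c)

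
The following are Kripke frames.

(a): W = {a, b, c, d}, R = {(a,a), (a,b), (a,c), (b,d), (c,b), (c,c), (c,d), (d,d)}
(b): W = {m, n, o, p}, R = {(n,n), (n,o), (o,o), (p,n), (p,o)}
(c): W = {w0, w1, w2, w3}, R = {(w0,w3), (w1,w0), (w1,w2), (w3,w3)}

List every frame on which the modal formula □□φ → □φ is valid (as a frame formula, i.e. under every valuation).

(a), (b)

The schema corresponds to density: ∀x ∀y (Rxy → ∃z (Rxz ∧ Rzy)).
(a): holds.
(b): holds.
(c): fails — Rw1w2 but no z with Rw1z and Rzw2.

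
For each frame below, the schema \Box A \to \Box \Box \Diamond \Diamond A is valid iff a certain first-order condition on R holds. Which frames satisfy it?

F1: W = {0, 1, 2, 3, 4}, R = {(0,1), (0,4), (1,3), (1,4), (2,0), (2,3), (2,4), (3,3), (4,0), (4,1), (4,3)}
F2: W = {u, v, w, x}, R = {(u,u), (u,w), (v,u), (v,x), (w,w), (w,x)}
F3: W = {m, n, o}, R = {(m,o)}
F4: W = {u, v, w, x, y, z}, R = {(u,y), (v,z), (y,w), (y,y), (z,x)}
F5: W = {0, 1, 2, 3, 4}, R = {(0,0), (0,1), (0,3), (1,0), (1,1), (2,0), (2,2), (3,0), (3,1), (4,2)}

F3

Frame correspondent (Sahlqvist): \forall x \forall z (x R^2 z \to \exists w (xRw \wedge z R^2 w)) — i.e. a generalized confluence (Geach) condition.
F1: fails — 0R²3 but no w with 0Rw and 3R²w.
F2: fails — uR²x but no t with uRt and xR²t.
F3: ✓.
F4: fails — uR²w but no t with uRt and wR²t.
F5: fails — 4R²0 but no w with 4Rw and 0R²w.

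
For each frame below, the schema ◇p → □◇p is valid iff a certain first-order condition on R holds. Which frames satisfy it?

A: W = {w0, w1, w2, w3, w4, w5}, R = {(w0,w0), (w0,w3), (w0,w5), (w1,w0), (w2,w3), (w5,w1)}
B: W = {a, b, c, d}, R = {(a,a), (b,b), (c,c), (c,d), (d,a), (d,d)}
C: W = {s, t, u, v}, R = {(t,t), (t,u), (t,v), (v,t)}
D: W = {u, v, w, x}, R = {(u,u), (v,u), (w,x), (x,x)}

The schema corresponds to the Euclidean property: ∀x ∀y ∀z (Rxy ∧ Rxz → Ryz).
A: fails — Rw0w5 and Rw0w5 but not Rw5w5.
B: fails — Rcd and Rcc but not Rdc.
C: fails — Rtu and Rtt but not Rut.
D: ✓.

D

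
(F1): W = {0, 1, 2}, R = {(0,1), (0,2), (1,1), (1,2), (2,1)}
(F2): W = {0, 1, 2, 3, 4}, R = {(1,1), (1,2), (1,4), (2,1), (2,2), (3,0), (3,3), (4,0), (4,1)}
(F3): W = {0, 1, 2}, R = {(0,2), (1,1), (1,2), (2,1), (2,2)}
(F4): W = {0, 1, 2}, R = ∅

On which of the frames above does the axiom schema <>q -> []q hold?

This is the axiom for partial functionality; its first-order frame correspondent is forall x forall y forall z (Rxy & Rxz -> y = z).
(F1): fails — 0 sees both 1 and 2.
(F2): fails — 1 sees both 1 and 2.
(F3): fails — 1 sees both 1 and 2.
(F4): condition met.
Valid on: (F4).

(F4)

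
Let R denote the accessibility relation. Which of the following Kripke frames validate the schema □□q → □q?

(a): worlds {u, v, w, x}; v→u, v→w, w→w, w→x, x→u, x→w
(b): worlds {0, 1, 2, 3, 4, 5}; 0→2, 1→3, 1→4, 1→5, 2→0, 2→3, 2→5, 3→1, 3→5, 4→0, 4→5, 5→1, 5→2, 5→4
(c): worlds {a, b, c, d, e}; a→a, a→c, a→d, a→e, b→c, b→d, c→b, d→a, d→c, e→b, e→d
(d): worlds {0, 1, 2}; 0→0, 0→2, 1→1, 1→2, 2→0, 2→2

(d)

The schema corresponds to density: ∀x ∀y (Rxy → ∃z (Rxz ∧ Rzy)).
(a): fails — Rvu but no z with Rvz and Rzu.
(b): fails — R51 but no z with R5z and Rz1.
(c): fails — Reb but no z with Rez and Rzb.
(d): holds.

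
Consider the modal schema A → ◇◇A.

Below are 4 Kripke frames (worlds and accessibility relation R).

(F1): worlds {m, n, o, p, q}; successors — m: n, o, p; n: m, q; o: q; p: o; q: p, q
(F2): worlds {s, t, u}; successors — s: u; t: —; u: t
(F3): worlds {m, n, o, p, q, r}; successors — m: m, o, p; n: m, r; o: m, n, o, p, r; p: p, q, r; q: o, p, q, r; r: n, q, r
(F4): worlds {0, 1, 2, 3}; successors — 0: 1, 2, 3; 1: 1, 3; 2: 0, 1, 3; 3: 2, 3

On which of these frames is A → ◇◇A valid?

(F3), (F4)

This is the axiom for a generalized confluence (Geach) condition; its first-order frame correspondent is ∀x ∃w (x = w ∧ xR²w).
(F1): fails — at o but no w with o=w and oR²w.
(F2): fails — at s but no w with s=w and sR²w.
(F3): ✓.
(F4): ✓.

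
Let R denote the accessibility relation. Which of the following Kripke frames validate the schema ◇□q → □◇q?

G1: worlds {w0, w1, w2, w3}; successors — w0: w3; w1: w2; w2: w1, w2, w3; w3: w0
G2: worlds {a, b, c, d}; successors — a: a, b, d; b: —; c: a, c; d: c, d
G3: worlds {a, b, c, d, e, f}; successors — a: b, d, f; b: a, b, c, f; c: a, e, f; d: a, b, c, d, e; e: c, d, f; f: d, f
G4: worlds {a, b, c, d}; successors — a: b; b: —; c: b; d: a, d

G3

This is the axiom for convergence; its first-order frame correspondent is ∀x ∀y ∀z (Rxy ∧ Rxz → ∃w (Ryw ∧ Rzw)).
G1: fails — Rw2w2 and Rw2w3 but w2 and w3 have no common successor.
G2: fails — Rab and Rab but b and b have no common successor.
G3: ✓.
G4: fails — Rab and Rab but b and b have no common successor.
Valid on: G3.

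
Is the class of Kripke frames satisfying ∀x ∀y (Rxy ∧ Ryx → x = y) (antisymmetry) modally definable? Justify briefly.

Modal frame validity is preserved under surjective bounded morphisms.
The 6-cycle (worlds s,t,u,v,w,x with s→t→u→v→w→x→s) is antisymmetric. Sending even-indexed worlds to s and odd-indexed worlds to t is a surjective bounded morphism onto the two-world frame with s↔t, which is not antisymmetric.
Hence antisymmetry is not modally definable.

Not modally definable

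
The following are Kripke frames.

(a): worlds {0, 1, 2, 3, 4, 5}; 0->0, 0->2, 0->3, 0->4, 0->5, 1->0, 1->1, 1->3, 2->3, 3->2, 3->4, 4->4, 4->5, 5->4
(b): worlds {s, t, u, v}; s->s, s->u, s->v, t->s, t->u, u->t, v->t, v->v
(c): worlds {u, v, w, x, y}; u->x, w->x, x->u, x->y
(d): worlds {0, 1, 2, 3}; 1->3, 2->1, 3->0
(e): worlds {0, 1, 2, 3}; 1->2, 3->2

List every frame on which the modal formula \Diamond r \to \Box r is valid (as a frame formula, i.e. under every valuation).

The schema corresponds to partial functionality: \forall x \forall y \forall z (Rxy \wedge Rxz \to y = z).
(a): fails — 0 sees both 0 and 2.
(b): fails — s sees both s and u.
(c): fails — x sees both u and y.
(d): holds.
(e): holds.
Valid on: (d), (e).

(d), (e)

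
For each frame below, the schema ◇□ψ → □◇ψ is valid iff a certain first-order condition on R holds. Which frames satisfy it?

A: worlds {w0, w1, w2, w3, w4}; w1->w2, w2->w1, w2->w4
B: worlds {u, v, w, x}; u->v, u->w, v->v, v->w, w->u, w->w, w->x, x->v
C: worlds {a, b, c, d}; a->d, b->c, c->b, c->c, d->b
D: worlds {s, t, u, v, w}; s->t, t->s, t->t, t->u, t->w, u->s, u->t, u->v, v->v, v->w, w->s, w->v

Frame correspondent (Sahlqvist): ∀x ∀y ∀z (Rxy ∧ Rxz → ∃w (Ryw ∧ Rzw)) — i.e. convergence.
A: fails — Rw2w4 and Rw2w4 but w4 and w4 have no common successor.
B: fails — Rww and Rwx but w and x have no common successor.
C: ✓.
D: fails — Rts and Rtw but s and w have no common successor.
Valid on: C.

C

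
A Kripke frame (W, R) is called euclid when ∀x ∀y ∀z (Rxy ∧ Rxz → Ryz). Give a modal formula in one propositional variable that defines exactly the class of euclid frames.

◇q → □◇q

The condition is the Euclidean property. The 5 schema ◇q → □◇q defines it.
Suppose ◇q→□◇q is valid. Take Rxy, Rxz and set V(q)={y}. Then ◇q at x, so □◇q at x, so ◇q at z, so some w with Rzw has q; w=y, i.e. Rzy. By symmetry of the argument, Ryz.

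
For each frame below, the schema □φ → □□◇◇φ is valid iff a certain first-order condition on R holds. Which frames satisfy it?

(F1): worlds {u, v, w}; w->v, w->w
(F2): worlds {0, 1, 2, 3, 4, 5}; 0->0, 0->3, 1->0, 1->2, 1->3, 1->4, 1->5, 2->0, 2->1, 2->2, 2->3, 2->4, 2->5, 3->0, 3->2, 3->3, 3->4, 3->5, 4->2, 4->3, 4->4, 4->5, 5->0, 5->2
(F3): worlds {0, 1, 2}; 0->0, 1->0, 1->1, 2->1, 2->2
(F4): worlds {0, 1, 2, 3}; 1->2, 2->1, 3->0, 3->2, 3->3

(F2)

Frame correspondent (Sahlqvist): ∀x ∀z (xR²z → ∃w (xRw ∧ zR²w)) — i.e. a generalized confluence (Geach) condition.
(F1): fails — wR²v but no t with wRt and vR²t.
(F2): condition met.
(F3): fails — 2R²0 but no w with 2Rw and 0R²w.
(F4): fails — 1R²1 but no w with 1Rw and 1R²w.
Valid on: (F2).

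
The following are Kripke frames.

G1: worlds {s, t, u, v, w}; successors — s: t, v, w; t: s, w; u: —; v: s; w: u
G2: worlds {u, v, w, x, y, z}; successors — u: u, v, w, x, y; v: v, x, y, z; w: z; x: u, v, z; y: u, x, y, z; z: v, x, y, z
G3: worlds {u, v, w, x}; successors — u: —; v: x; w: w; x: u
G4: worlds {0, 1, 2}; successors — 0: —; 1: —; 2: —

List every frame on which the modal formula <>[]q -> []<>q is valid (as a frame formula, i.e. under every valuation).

Frame correspondent (Sahlqvist): forall x forall y forall z (Rxy & Rxz -> exists w (Ryw & Rzw)) — i.e. convergence.
G1: fails — Rsv and Rsw but v and w have no common successor.
G2: fails — Ruu and Ruw but u and w have no common successor.
G3: fails — Rxu and Rxu but u and u have no common successor.
G4: satisfies the condition.

G4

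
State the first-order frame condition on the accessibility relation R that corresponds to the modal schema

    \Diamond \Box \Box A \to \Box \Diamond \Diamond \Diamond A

This is a Sahlqvist (Geach-type) schema ◇^1□^2A → □^1◇^3A.
Minimal-valuation argument: fix x; take any y with xR^1y and any z with xR^1z. Set V(A) to the set of worlds R-reachable from y in exactly 2 steps. Then □^2A holds at y, so the antecedent holds at x; validity forces ◇^3A at z, giving a w with zR^3w and yR^2w.
First-order correspondent: \forall x \forall y \forall z ((xRy \wedge xRz) \to \exists w (y R^2 w \wedge z R^3 w)).

\forall x \forall y \forall z ((xRy \wedge xRz) \to \exists w (y R^2 w \wedge z R^3 w))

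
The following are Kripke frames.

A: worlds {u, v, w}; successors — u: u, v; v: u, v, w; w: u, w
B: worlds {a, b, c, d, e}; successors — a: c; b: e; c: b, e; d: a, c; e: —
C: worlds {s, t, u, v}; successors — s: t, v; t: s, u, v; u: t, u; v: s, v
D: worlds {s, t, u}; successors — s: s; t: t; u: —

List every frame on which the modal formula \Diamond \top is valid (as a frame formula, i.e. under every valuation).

The schema corresponds to seriality: \forall x \exists y Rxy.
A: satisfies the condition.
B: fails — world e has no successor.
C: satisfies the condition.
D: fails — world u has no successor.
Valid on: A, C.

A, C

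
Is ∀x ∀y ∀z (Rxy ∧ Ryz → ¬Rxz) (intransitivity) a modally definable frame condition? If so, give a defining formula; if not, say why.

If a class were modally definable it would be closed under surjective bounded morphisms (Goldblatt–Thomason).
The 7-cycle (worlds s,t,u,v,w,x,y with s→t→u→v→w→x→y→s) is intransitive. Mapping every world to a single reflexive point • is a surjective bounded morphism; the reflexive point is not intransitive (R••∧R•• but R••).
Hence intransitivity is not modally definable.

No — not modally definable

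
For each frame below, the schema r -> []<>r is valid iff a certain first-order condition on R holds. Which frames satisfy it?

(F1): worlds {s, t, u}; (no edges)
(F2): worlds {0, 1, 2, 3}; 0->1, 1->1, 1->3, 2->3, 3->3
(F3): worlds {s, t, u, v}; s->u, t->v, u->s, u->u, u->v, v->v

(F1)

The schema corresponds to symmetry: forall x forall y (Rxy -> Ryx).
(F1): condition met.
(F2): fails — R01 but not R10.
(F3): fails — Ruv but not Rvu.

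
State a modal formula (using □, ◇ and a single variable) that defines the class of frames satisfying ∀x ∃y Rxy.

A defining formula is □ψ → ◇ψ (the D axiom).
Suppose □ψ→◇ψ is valid. At any x set V(ψ)=W. Then □ψ at x, so ◇ψ at x, so x has a successor.

□ψ → ◇ψ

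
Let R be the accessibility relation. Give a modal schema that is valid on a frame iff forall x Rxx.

The condition is reflexivity. The T schema □q → q defines it.

□q → q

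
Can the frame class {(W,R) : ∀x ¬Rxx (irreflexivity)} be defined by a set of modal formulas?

Not definable by any modal formula

Modal frame validity is preserved under surjective bounded morphisms.
The 5-cycle (worlds w0,w1,w2,w3,w4 with w0→w1→w2→w3→w4→w0) is irreflexive, and the map sending every world to a single reflexive point • is a surjective bounded morphism (forth: every edge maps to (•,•); back: every world has a successor). So any modal formula valid on the 5-cycle is also valid on the reflexive point, which is not irreflexive.
So no modal formula (or set of formulas) defines exactly the irreflexive frames.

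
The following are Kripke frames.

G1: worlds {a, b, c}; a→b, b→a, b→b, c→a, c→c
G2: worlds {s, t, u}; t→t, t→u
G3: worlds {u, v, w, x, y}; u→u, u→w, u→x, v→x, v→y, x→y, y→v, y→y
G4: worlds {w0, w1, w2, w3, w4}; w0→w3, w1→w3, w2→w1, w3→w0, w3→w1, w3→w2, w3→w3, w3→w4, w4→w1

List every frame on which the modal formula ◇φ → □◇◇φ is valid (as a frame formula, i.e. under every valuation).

Frame correspondent (Sahlqvist): ∀x ∀y ∀z ((xRy ∧ xRz) → ∃w (y = w ∧ zR²w)) — i.e. a generalized confluence (Geach) condition.
G1: fails — cRc, cRa but no w with c=w and aR²w.
G2: fails — tRt, tRu but no w with t=w and uR²w.
G3: fails — uRu, uRw but no t with u=t and wR²t.
G4: fails — w3Rw0, w3Rw2 but no w with w0=w and w2R²w.
Valid on no frame.

none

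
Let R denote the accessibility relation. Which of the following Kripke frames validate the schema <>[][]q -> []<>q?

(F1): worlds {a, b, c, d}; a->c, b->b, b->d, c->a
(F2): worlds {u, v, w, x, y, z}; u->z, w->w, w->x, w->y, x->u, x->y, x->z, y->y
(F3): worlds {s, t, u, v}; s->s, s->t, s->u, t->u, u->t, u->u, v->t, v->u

This is the axiom for a generalized confluence (Geach) condition; its first-order frame correspondent is forall x forall y forall z ((xRy & xRz) -> exists w (y R^2 w & zRw)).
(F1): fails — aRc, aRc but no w with cR²w and cRw.
(F2): fails — uRz, uRz but no t with zR²t and zRt.
(F3): condition met.

(F3)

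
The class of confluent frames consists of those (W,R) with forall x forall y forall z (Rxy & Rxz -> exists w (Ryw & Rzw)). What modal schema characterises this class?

This is convergence; the standard corresponding axiom is .2: ◇□p → □◇p.
Suppose ◇□p→□◇p is valid. Take Rxy, Rxz and set V(p)={w : Ryw}. Then □p at y so ◇□p at x, so □◇p at x, so ◇p at z, giving w with Rzw and Ryw.

◇□p → □◇p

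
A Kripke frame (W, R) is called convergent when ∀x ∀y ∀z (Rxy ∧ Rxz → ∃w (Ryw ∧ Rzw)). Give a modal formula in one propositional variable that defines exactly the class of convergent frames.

A defining formula is ◇□s → □◇s (the .2 axiom).
Suppose ◇□s→□◇s is valid. Take Rxy, Rxz and set V(s)={w : Ryw}. Then □s at y so ◇□s at x, so □◇s at x, so ◇s at z, giving w with Rzw and Ryw.

◇□s → □◇s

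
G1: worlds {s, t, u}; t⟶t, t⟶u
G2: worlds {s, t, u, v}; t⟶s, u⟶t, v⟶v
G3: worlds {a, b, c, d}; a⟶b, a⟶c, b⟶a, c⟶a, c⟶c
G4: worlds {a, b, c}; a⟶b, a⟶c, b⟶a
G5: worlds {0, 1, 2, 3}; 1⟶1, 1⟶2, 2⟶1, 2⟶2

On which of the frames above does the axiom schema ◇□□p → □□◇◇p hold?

G3, G5

The schema corresponds to a generalized confluence (Geach) condition: ∀x ∀y ∀z ((xRy ∧ xR²z) → ∃w (yR²w ∧ zR²w)).
G1: fails — tRt, tR²u but no w with tR²w and uR²w.
G2: fails — uRt, uR²s but no w with tR²w and sR²w.
G3: holds.
G4: fails — aRb, aR²a but no w with bR²w and aR²w.
G5: holds.
Valid on: G3, G5.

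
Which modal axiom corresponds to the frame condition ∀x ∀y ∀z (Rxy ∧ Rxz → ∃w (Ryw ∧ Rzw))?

This is convergence; the standard corresponding axiom is .2: ◇□ψ → □◇ψ.
Suppose ◇□ψ→□◇ψ is valid. Take Rxy, Rxz and set V(ψ)={w : Ryw}. Then □ψ at y so ◇□ψ at x, so □◇ψ at x, so ◇ψ at z, giving w with Rzw and Ryw.

◇□ψ → □◇ψ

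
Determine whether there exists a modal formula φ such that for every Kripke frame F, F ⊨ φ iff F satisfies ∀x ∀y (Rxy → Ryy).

Yes — defined by □(□r → r)

The condition is shift-reflexivity. A defining modal formula is □(□r → r).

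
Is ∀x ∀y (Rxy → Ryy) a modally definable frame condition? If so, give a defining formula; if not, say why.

Yes, by □(□r → r)

The condition is shift-reflexivity. A defining modal formula is □(□r → r).
Suppose □(□r→r) is valid. Take Rxy and set V(r)={w : Ryw}. Then at y, □r holds; since □(□r→r) at x, □r→r at y, so r at y, i.e. Ryy.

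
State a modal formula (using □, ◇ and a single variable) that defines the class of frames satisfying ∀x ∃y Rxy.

The condition is seriality. The D schema □q → ◇q defines it.

□q → ◇q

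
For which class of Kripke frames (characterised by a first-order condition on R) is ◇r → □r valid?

partial functionality: ∀x ∀y ∀z (Rxy ∧ Rxz → y = z)

Suppose ◇r→□r is valid. Take Rxy, Rxz and set V(r)={y}. Then ◇r at x, so □r at x, so r at z, i.e. z=y.
Conversely, on a frame with partial functionality the schema holds at every world under every valuation.
So the correspondent is partial functionality.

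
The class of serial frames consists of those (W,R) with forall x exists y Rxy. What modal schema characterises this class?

□p → ◇p

The condition is seriality. The D schema □p → ◇p defines it.
Suppose □p→◇p is valid. At any x set V(p)=W. Then □p at x, so ◇p at x, so x has a successor.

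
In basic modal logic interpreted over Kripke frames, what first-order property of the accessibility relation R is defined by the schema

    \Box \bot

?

This is the Ver axiom.
It corresponds to emptiness of R: \forall x \forall y \neg Rxy.

Emptiness of R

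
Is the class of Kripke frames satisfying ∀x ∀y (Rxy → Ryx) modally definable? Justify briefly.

Yes, by p → □◇p

The condition is symmetry. A defining modal formula is p → □◇p.
Suppose p→□◇p is valid. Take Rxy and set V(p)={x}. Then p at x, so □◇p at x, so ◇p at y, so some z with Ryz has p; z=x, i.e. Ryx.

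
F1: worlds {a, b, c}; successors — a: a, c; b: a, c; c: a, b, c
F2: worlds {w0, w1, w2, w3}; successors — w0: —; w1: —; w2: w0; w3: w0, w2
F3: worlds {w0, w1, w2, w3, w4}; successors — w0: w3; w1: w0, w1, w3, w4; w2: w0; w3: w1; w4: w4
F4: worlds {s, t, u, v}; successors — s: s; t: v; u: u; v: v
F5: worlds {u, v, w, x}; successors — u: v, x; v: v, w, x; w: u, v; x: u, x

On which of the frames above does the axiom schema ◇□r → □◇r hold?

This is the axiom for convergence; its first-order frame correspondent is ∀x ∀y ∀z (Rxy ∧ Rxz → ∃w (Ryw ∧ Rzw)).
F1: ✓.
F2: fails — Rw2w0 and Rw2w0 but w0 and w0 have no common successor.
F3: fails — Rw1w0 and Rw1w3 but w0 and w3 have no common successor.
F4: ✓.
F5: ✓.

F1, F4, F5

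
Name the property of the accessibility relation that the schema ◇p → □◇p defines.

the Euclidean property: ∀x ∀y ∀z (Rxy ∧ Rxz → Ryz)

This schema is the 5 axiom.
Its frame correspondent is the Euclidean property — ∀x ∀y ∀z (Rxy ∧ Rxz → Ryz).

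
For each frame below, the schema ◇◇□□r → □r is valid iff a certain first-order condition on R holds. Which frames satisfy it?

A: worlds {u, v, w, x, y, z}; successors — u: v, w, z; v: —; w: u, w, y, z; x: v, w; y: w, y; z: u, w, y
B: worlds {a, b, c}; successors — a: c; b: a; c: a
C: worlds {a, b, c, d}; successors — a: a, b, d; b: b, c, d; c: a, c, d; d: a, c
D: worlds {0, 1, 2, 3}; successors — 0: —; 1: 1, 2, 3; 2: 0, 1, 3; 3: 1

This is the axiom for a generalized confluence (Geach) condition; its first-order frame correspondent is ∀x ∀y ∀z ((xR²y ∧ xRz) → ∃w (yR²w ∧ z = w)).
A: fails — uR²u, uRv but no t with uR²t and v=t.
B: fails — aR²a, aRc but no w with aR²w and c=w.
C: ✓.
D: fails — 1R²0, 1R1 but no w with 0R²w and 1=w.
Valid on: C.

C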